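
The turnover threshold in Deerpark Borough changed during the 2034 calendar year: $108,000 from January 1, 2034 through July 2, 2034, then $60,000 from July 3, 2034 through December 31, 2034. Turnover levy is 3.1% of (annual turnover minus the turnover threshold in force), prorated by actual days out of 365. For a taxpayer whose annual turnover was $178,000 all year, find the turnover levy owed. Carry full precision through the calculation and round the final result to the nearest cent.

$2,911.96

January 1 – July 2, 2034: 183 days, exemption $108,000 → ($178,000 − $108,000) × 3.1% × 183/365 = $1,087.9726
July 3 – December 31, 2034: 182 days, exemption $60,000 → ($178,000 − $60,000) × 3.1% × 182/365 = $1,823.9890
Total = $2,911.9616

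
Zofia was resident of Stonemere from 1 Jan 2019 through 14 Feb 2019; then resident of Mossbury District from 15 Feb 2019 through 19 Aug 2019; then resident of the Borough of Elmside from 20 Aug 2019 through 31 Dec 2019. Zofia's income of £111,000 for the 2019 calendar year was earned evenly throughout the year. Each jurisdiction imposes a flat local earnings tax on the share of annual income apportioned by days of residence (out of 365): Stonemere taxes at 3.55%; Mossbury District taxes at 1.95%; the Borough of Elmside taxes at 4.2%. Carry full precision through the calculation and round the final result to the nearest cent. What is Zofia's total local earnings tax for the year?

Stonemere, 1 Jan – 14 Feb 2019: 45 days → £111,000 × 3.55% × 45/365 = £485.8151
Mossbury District, 15 Feb – 19 Aug 2019: 186 days → £111,000 × 1.95% × 186/365 = £1,103.0055
The Borough of Elmside, 20 Aug – 31 Dec 2019: 134 days → £111,000 × 4.2% × 134/365 = £1,711.5288
Total = £3,300.3493

£3,300.35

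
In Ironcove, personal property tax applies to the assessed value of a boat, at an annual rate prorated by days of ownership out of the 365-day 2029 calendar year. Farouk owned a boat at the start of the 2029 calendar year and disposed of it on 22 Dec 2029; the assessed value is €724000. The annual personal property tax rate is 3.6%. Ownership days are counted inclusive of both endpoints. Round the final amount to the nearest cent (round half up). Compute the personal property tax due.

Days held (1 Jan – 22 Dec 2029): 356 out of 365
Tax = €724000 × 3.6% × 356/365 = €25421.3260

€25421.33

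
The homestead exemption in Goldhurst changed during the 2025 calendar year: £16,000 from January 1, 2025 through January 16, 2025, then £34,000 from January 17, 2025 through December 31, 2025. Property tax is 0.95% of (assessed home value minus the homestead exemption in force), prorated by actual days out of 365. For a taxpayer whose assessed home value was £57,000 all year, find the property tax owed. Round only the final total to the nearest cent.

£226.00

January 1 – January 16, 2025: 16 days, exemption £16,000 → (£57,000 − £16,000) × 0.95% × 16/365 = £17.0740
January 17 – December 31, 2025: 349 days, exemption £34,000 → (£57,000 − £34,000) × 0.95% × 349/365 = £208.9219
Total = £225.9959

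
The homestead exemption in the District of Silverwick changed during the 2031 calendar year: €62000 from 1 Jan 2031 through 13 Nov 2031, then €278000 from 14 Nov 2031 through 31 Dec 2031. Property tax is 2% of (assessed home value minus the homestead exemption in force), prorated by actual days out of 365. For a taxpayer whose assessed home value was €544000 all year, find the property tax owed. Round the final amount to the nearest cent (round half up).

€9071.89

1 Jan – 13 Nov 2031: 317 days, exemption €62000 → (€544000 − €62000) × 2% × 317/365 = €8372.2740
14 Nov – 31 Dec 2031: 48 days, exemption €278000 → (€544000 − €278000) × 2% × 48/365 = €699.6164
Total = €9071.8904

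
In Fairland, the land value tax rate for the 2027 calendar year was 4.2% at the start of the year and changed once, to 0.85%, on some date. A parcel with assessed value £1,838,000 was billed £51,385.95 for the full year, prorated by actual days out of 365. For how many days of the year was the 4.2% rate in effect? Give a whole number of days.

212 days

Let d = days at the first rate; then 365 − d days at the second rate.
£1,838,000 × [4.2%·d + 0.85%·(365−d)] / 365 = £51,385.95
Solving gives d = 212, so the new rate took effect on 1 Aug 2027.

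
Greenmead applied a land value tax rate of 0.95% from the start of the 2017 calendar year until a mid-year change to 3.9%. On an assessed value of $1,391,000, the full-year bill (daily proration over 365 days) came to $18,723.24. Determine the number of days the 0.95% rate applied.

316 days

Let d = days at the first rate; then 365 − d days at the second rate.
$1,391,000 × [0.95%·d + 3.9%·(365−d)] / 365 = $18,723.24
Solving gives d = 316, so the new rate took effect on November 13, 2017.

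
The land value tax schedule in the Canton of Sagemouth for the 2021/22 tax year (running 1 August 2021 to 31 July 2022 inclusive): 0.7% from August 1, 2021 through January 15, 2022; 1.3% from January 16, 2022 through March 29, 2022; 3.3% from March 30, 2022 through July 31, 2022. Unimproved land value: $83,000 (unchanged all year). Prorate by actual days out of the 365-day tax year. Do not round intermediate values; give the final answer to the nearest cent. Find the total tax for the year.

$1,413.73

August 1, 2021 – January 15, 2022: 168 days at 0.7% → $83,000 × 0.7% × 168/365 = $267.4192
January 16 – March 29, 2022: 73 days at 1.3% → $83,000 × 1.3% × 73/365 = $215.8000
March 30 – July 31, 2022: 124 days at 3.3% → $83,000 × 3.3% × 124/365 = $930.5096
Total = $1,413.7288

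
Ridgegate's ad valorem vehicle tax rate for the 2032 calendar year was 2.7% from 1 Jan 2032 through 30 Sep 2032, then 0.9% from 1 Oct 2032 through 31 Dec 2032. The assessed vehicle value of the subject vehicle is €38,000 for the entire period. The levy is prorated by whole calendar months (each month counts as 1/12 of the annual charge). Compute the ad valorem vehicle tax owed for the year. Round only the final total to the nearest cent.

€855.00

1 Jan – 30 Sep 2032: 9 months at 2.7% → €38,000 × 2.7% × 9/12 = €769.5000
1 Oct – 31 Dec 2032: 3 months at 0.9% → €38,000 × 0.9% × 3/12 = €85.5000
Total = €855.0000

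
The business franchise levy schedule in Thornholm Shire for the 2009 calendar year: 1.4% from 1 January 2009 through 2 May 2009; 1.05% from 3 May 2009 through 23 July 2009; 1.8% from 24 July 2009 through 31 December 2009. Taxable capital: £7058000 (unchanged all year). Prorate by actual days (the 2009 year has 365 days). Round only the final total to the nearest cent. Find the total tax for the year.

1 January – 2 May 2009: 122 days at 1.4% → £7058000 × 1.4% × 122/365 = £33027.5726
3 May – 23 July 2009: 82 days at 1.05% → £7058000 × 1.05% × 82/365 = £16649.1452
24 July – 31 December 2009: 161 days at 1.8% → £7058000 × 1.8% × 161/365 = £56038.5863
Total = £105715.3041

£105715.30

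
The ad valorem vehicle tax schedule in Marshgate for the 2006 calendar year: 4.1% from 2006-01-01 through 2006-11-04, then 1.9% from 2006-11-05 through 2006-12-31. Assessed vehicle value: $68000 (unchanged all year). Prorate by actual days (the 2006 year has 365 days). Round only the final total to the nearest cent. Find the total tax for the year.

2006-01-01 to 2006-11-04: 308 days at 4.1% → $68000 × 4.1% × 308/365 = $2352.6137
2006-11-05 to 2006-12-31: 57 days at 1.9% → $68000 × 1.9% × 57/365 = $201.7644
Total = $2554.3781

$2554.38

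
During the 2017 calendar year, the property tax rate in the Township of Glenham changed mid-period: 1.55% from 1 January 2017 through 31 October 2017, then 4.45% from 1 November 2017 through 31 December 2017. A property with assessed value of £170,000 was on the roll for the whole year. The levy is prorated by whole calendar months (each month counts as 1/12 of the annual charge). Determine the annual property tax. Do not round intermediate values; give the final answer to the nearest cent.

£3,456.67

1 January – 31 October 2017: 10 months at 1.55% → £170,000 × 1.55% × 10/12 = £2,195.8333
1 November – 31 December 2017: 2 months at 4.45% → £170,000 × 4.45% × 2/12 = £1,260.8333
Total = £3,456.6667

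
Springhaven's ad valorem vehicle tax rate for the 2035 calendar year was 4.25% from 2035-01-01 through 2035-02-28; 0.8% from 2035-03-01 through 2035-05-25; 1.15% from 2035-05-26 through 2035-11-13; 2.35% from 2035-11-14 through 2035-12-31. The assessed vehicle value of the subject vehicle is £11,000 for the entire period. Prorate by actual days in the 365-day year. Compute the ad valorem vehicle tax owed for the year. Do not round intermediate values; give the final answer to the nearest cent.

2035-01-01 to 2035-02-28: 59 days at 4.25% → £11,000 × 4.25% × 59/365 = £75.5685
2035-03-01 to 2035-05-25: 86 days at 0.8% → £11,000 × 0.8% × 86/365 = £20.7342
2035-05-26 to 2035-11-13: 172 days at 1.15% → £11,000 × 1.15% × 172/365 = £59.6110
2035-11-14 to 2035-12-31: 48 days at 2.35% → £11,000 × 2.35% × 48/365 = £33.9945
Total = £189.9082

£189.91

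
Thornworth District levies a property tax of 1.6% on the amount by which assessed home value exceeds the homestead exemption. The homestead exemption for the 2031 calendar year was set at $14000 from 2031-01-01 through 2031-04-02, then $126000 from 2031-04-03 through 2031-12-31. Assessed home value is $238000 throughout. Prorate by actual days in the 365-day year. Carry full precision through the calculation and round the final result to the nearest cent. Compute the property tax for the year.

2031-01-01 to 2031-04-02: 92 days, exemption $14000 → ($238000 − $14000) × 1.6% × 92/365 = $903.3644
2031-04-03 to 2031-12-31: 273 days, exemption $126000 → ($238000 − $126000) × 1.6% × 273/365 = $1340.3178
Total = $2243.6822

$2243.68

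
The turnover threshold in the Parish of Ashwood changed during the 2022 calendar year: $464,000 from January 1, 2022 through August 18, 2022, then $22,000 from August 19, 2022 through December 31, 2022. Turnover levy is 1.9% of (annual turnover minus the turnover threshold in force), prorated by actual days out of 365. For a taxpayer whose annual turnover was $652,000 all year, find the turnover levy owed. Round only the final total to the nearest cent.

$6,678.11

January 1 – August 18, 2022: 230 days, exemption $464,000 → ($652,000 − $464,000) × 1.9% × 230/365 = $2,250.8493
August 19 – December 31, 2022: 135 days, exemption $22,000 → ($652,000 − $22,000) × 1.9% × 135/365 = $4,427.2603
Total = $6,678.1096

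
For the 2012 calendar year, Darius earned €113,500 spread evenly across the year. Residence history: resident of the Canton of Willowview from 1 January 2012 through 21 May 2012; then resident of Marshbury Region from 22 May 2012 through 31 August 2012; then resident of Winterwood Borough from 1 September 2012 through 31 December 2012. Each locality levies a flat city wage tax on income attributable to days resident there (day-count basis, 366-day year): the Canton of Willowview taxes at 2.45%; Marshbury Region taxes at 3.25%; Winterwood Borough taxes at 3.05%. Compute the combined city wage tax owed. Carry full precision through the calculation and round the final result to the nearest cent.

€3,260.80

The Canton of Willowview, 1 January – 21 May 2012: 142 days → €113,500 × 2.45% × 142/366 = €1,078.8702
Marshbury Region, 22 May – 31 August 2012: 102 days → €113,500 × 3.25% × 102/366 = €1,028.0123
Winterwood Borough, 1 September – 31 December 2012: 122 days → €113,500 × 3.05% × 122/366 = €1,153.9167
Total = €3,260.7992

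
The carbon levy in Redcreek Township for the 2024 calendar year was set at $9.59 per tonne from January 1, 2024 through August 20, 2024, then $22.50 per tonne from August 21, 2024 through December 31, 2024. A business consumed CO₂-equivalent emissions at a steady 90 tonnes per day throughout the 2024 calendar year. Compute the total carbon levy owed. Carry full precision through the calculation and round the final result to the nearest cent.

January 1 – August 20, 2024: 233 days × 90 tonnes/day = 20,970 tonnes at $9.59/tonne → $201,102.30
August 21 – December 31, 2024: 133 days × 90 tonnes/day = 11,970 tonnes at $22.50/tonne → $269,325.00

$470,427.30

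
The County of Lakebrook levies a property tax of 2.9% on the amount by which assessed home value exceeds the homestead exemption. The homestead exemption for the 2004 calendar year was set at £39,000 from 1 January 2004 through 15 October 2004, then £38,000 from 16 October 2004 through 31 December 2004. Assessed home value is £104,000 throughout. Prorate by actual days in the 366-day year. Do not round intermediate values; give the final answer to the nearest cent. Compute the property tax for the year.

1 January – 15 October 2004: 289 days, exemption £39,000 → (£104,000 − £39,000) × 2.9% × 289/366 = £1,488.4290
16 October – 31 December 2004: 77 days, exemption £38,000 → (£104,000 − £38,000) × 2.9% × 77/366 = £402.6721
Total = £1,891.1011

£1,891.10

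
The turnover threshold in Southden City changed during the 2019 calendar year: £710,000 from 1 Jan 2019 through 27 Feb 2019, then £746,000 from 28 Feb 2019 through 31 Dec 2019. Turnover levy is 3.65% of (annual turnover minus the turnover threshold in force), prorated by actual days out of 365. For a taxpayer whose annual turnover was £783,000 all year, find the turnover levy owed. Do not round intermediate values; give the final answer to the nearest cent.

1 Jan – 27 Feb 2019: 58 days, exemption £710,000 → (£783,000 − £710,000) × 3.65% × 58/365 = £423.4000
28 Feb – 31 Dec 2019: 307 days, exemption £746,000 → (£783,000 − £746,000) × 3.65% × 307/365 = £1,135.9000
Total = £1,559.3000

£1,559.30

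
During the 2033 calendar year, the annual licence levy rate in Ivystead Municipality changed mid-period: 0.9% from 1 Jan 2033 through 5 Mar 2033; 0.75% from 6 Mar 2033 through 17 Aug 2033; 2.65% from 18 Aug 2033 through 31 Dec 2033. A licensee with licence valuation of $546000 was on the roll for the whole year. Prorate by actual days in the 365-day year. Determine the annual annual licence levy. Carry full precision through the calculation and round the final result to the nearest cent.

$8103.99

1 Jan – 5 Mar 2033: 64 days at 0.9% → $546000 × 0.9% × 64/365 = $861.6329
6 Mar – 17 Aug 2033: 165 days at 0.75% → $546000 × 0.75% × 165/365 = $1851.1644
18 Aug – 31 Dec 2033: 136 days at 2.65% → $546000 × 2.65% × 136/365 = $5391.1890
Total = $8103.9863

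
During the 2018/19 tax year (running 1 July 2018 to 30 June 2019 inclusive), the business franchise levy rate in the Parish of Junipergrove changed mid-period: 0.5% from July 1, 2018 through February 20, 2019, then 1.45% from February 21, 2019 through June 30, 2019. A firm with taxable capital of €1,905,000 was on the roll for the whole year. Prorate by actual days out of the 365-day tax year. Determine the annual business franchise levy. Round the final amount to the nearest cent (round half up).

July 1, 2018 – February 20, 2019: 235 days at 0.5% → €1,905,000 × 0.5% × 235/365 = €6,132.5342
February 21 – June 30, 2019: 130 days at 1.45% → €1,905,000 × 1.45% × 130/365 = €9,838.1507
Total = €15,970.6849

€15,970.68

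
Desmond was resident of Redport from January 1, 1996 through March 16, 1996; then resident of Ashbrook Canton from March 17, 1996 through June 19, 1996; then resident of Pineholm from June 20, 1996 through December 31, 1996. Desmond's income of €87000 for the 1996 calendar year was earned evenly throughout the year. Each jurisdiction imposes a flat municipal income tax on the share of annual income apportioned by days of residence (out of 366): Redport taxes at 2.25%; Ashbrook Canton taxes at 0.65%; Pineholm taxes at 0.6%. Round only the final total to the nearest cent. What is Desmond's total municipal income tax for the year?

Redport, January 1 – March 16, 1996: 76 days → €87000 × 2.25% × 76/366 = €406.4754
Ashbrook Canton, March 17 – June 19, 1996: 95 days → €87000 × 0.65% × 95/366 = €146.7828
Pineholm, June 20 – December 31, 1996: 195 days → €87000 × 0.6% × 195/366 = €278.1148
Total = €831.3730

€831.37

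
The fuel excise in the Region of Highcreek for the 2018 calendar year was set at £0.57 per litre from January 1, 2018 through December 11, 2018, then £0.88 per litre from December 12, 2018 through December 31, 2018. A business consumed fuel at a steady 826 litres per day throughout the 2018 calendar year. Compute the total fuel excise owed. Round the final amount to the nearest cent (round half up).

January 1 – December 11, 2018: 345 days × 826 litres/day = 284,970 litres at £0.57/litre → £162,432.90
December 12 – December 31, 2018: 20 days × 826 litres/day = 16,520 litres at £0.88/litre → £14,537.60

£176,970.50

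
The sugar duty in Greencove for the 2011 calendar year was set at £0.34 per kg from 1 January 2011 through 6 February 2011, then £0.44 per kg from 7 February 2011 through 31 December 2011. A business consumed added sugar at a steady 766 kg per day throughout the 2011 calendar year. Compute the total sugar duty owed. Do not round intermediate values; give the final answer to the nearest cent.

£120,185.40

1 January – 6 February 2011: 37 days × 766 kg/day = 28,342 kg at £0.34/kg → £9,636.28
7 February – 31 December 2011: 328 days × 766 kg/day = 251,248 kg at £0.44/kg → £110,549.12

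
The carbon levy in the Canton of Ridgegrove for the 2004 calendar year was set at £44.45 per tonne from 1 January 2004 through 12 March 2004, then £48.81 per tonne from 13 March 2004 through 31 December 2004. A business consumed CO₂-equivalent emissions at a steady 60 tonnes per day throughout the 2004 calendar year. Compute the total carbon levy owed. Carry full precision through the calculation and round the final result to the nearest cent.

£1,053,032.40

1 January – 12 March 2004: 72 days × 60 tonnes/day = 4,320 tonnes at £44.45/tonne → £192,024.00
13 March – 31 December 2004: 294 days × 60 tonnes/day = 17,640 tonnes at £48.81/tonne → £861,008.40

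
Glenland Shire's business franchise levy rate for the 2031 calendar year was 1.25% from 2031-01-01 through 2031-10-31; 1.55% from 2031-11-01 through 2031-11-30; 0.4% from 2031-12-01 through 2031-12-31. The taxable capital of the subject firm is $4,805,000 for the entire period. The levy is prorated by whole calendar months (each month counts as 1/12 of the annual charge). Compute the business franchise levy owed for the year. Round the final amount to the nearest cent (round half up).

2031-01-01 to 2031-10-31: 10 months at 1.25% → $4,805,000 × 1.25% × 10/12 = $50,052.0833
2031-11-01 to 2031-11-30: 1 month at 1.55% → $4,805,000 × 1.55% × 1/12 = $6,206.4583
2031-12-01 to 2031-12-31: 1 month at 0.4% → $4,805,000 × 0.4% × 1/12 = $1,601.6667
Total = $57,860.2083

$57,860.21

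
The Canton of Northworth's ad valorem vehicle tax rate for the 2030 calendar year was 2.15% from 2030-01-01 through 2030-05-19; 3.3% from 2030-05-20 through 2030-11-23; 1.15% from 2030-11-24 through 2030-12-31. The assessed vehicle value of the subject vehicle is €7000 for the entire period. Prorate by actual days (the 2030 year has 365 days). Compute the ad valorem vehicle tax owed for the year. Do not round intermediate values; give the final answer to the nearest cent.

€184.68

2030-01-01 to 2030-05-19: 139 days at 2.15% → €7000 × 2.15% × 139/365 = €57.3137
2030-05-20 to 2030-11-23: 188 days at 3.3% → €7000 × 3.3% × 188/365 = €118.9808
2030-11-24 to 2030-12-31: 38 days at 1.15% → €7000 × 1.15% × 38/365 = €8.3808
Total = €184.6753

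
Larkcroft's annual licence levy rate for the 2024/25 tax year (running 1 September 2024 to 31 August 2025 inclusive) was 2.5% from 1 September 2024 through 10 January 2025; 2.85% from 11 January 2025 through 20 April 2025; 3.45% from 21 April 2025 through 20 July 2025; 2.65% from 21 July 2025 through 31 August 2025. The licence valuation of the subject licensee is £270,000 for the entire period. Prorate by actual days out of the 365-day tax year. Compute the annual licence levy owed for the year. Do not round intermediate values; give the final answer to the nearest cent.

1 September 2024 – 10 January 2025: 132 days at 2.5% → £270,000 × 2.5% × 132/365 = £2,441.0959
11 January – 20 April 2025: 100 days at 2.85% → £270,000 × 2.85% × 100/365 = £2,108.2192
21 April – 20 July 2025: 91 days at 3.45% → £270,000 × 3.45% × 91/365 = £2,322.3699
21 July – 31 August 2025: 42 days at 2.65% → £270,000 × 2.65% × 42/365 = £823.3151
Total = £7,695.0000

£7,695.00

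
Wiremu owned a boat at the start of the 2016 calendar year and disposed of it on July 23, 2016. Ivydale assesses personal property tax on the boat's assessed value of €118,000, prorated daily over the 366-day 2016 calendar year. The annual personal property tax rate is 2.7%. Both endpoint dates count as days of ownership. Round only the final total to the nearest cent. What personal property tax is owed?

Days held (January 1 – July 23, 2016): 205 out of 366
Tax = €118,000 × 2.7% × 205/366 = €1,784.5082

€1,784.51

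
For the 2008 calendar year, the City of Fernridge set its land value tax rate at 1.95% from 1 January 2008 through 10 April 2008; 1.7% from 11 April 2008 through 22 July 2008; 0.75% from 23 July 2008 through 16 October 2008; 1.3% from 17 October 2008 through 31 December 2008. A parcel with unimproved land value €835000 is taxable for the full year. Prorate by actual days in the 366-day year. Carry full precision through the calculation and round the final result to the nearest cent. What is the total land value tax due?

€12213.59

1 January – 10 April 2008: 101 days at 1.95% → €835000 × 1.95% × 101/366 = €4493.2582
11 April – 22 July 2008: 103 days at 1.7% → €835000 × 1.7% × 103/366 = €3994.7678
23 July – 16 October 2008: 86 days at 0.75% → €835000 × 0.75% × 86/366 = €1471.5164
17 October – 31 December 2008: 76 days at 1.3% → €835000 × 1.3% × 76/366 = €2254.0437
Total = €12213.5861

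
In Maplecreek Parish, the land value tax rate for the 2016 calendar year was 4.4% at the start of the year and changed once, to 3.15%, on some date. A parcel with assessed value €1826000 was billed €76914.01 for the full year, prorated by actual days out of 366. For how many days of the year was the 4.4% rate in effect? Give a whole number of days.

Let d = days at the first rate; then 366 − d days at the second rate.
€1826000 × [4.4%·d + 3.15%·(366−d)] / 366 = €76914.01
Solving gives d = 311, so the new rate took effect on 7 Nov 2016.

311 days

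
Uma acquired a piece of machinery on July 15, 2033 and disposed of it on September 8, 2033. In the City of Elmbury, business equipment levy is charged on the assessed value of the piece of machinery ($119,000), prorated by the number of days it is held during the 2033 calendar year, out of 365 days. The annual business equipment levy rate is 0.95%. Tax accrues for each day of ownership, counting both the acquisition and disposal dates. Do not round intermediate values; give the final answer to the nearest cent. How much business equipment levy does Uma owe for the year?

Days held (July 15 – September 8, 2033): 56 out of 365
Tax = $119,000 × 0.95% × 56/365 = $173.4466

$173.45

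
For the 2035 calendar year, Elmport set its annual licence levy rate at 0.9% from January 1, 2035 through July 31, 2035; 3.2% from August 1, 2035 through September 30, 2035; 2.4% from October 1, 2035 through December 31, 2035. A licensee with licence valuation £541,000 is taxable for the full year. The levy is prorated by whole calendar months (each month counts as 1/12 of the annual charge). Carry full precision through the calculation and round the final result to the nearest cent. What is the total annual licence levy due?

£8,971.58

January 1 – July 31, 2035: 7 months at 0.9% → £541,000 × 0.9% × 7/12 = £2,840.2500
August 1 – September 30, 2035: 2 months at 3.2% → £541,000 × 3.2% × 2/12 = £2,885.3333
October 1 – December 31, 2035: 3 months at 2.4% → £541,000 × 2.4% × 3/12 = £3,246.0000
Total = £8,971.5833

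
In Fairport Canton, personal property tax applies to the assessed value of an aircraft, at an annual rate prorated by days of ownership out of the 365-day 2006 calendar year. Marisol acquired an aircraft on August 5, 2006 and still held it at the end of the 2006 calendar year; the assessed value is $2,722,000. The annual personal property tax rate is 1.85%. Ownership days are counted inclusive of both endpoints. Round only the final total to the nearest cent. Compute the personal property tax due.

$20,556.69

Days held (August 5 – December 31, 2006): 149 out of 365
Tax = $2,722,000 × 1.85% × 149/365 = $20,556.6932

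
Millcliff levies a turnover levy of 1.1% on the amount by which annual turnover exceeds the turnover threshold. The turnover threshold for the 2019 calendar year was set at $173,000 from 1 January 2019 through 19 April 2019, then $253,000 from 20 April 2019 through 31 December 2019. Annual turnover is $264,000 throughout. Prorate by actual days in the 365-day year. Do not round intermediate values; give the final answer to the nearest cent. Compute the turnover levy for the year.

$383.79

1 January – 19 April 2019: 109 days, exemption $173,000 → ($264,000 − $173,000) × 1.1% × 109/365 = $298.9288
20 April – 31 December 2019: 256 days, exemption $253,000 → ($264,000 − $253,000) × 1.1% × 256/365 = $84.8658
Total = $383.7945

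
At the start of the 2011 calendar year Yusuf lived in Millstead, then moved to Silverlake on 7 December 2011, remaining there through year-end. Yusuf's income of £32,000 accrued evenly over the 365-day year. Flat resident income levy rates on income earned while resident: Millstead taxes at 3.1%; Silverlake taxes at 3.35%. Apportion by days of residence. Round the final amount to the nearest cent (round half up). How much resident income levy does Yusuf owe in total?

£997.48

Millstead, 1 January – 6 December 2011: 340 days → £32,000 × 3.1% × 340/365 = £924.0548
Silverlake, 7 December – 31 December 2011: 25 days → £32,000 × 3.35% × 25/365 = £73.4247
Total = £997.4795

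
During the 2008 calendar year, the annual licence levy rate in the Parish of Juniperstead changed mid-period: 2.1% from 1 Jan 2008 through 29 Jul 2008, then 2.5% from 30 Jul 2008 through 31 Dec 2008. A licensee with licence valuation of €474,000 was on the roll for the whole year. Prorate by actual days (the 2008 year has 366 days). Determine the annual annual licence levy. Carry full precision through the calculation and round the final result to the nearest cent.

1 Jan – 29 Jul 2008: 211 days at 2.1% → €474,000 × 2.1% × 211/366 = €5,738.5082
30 Jul – 31 Dec 2008: 155 days at 2.5% → €474,000 × 2.5% × 155/366 = €5,018.4426
Total = €10,756.9508

€10,756.95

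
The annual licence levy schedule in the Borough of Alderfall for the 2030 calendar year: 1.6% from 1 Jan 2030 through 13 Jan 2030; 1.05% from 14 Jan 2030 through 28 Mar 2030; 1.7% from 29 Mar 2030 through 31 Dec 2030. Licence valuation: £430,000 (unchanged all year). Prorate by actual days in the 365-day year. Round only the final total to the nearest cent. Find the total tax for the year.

1 Jan – 13 Jan 2030: 13 days at 1.6% → £430,000 × 1.6% × 13/365 = £245.0411
14 Jan – 28 Mar 2030: 74 days at 1.05% → £430,000 × 1.05% × 74/365 = £915.3699
29 Mar – 31 Dec 2030: 278 days at 1.7% → £430,000 × 1.7% × 278/365 = £5,567.6164
Total = £6,728.0274

£6,728.03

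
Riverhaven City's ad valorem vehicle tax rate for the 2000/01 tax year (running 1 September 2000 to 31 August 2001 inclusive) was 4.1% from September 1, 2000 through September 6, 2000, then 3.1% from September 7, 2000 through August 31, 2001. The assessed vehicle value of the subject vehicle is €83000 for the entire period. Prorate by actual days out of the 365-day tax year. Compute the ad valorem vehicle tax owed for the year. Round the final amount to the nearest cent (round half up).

September 1 – September 6, 2000: 6 days at 4.1% → €83000 × 4.1% × 6/365 = €55.9397
September 7, 2000 – August 31, 2001: 359 days at 3.1% → €83000 × 3.1% × 359/365 = €2530.7041
Total = €2586.6438

€2586.64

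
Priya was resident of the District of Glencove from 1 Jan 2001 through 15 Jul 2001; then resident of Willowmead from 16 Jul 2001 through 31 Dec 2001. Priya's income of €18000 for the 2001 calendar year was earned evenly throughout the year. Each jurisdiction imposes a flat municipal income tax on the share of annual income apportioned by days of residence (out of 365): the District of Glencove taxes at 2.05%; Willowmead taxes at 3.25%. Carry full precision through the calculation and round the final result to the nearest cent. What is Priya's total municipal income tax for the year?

€469.01

The District of Glencove, 1 Jan – 15 Jul 2001: 196 days → €18000 × 2.05% × 196/365 = €198.1479
Willowmead, 16 Jul – 31 Dec 2001: 169 days → €18000 × 3.25% × 169/365 = €270.8630
Total = €469.0110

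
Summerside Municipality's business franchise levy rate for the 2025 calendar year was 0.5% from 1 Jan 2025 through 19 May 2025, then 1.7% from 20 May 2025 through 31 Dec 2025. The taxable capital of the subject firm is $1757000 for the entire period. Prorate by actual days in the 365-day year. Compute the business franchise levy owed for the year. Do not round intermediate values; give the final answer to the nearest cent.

1 Jan – 19 May 2025: 139 days at 0.5% → $1757000 × 0.5% × 139/365 = $3345.5205
20 May – 31 Dec 2025: 226 days at 1.7% → $1757000 × 1.7% × 226/365 = $18494.2301
Total = $21839.7507

$21839.75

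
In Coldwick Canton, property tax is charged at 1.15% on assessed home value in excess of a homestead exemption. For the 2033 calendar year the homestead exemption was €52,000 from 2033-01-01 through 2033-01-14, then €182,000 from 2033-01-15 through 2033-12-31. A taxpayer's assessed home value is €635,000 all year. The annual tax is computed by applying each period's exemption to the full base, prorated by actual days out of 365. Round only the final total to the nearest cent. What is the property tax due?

€5,266.84

2033-01-01 to 2033-01-14: 14 days, exemption €52,000 → (€635,000 − €52,000) × 1.15% × 14/365 = €257.1589
2033-01-15 to 2033-12-31: 351 days, exemption €182,000 → (€635,000 − €182,000) × 1.15% × 351/365 = €5,009.6836
Total = €5,266.8425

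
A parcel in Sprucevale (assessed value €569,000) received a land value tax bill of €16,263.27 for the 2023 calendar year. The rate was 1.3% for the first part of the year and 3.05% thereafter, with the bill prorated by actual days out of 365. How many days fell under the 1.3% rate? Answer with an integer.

Let d = days at the first rate; then 365 − d days at the second rate.
€569,000 × [1.3%·d + 3.05%·(365−d)] / 365 = €16,263.27
Solving gives d = 40, so the new rate took effect on 10 Feb 2023.

40 days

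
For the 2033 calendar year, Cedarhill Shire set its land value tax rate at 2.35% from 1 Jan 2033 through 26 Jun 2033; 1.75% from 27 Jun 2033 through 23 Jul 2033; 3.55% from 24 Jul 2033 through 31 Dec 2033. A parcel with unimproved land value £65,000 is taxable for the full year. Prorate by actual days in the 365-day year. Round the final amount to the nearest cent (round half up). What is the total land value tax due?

£1,842.71

1 Jan – 26 Jun 2033: 177 days at 2.35% → £65,000 × 2.35% × 177/365 = £740.7329
27 Jun – 23 Jul 2033: 27 days at 1.75% → £65,000 × 1.75% × 27/365 = £84.1438
24 Jul – 31 Dec 2033: 161 days at 3.55% → £65,000 × 3.55% × 161/365 = £1,017.8288
Total = £1,842.7055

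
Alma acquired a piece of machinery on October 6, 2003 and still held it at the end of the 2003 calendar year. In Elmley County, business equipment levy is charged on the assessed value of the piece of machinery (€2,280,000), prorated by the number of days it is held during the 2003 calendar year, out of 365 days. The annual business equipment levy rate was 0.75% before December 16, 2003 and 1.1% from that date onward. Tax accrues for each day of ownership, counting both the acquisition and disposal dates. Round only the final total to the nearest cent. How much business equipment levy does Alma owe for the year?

€4,425.70

October 6 – December 15, 2003: 71 days at 0.75% → €2,280,000 × 0.75% × 71/365 = €3,326.3014
December 16 – December 31, 2003: 16 days at 1.1% → €2,280,000 × 1.1% × 16/365 = €1,099.3973
Total = €4,425.6986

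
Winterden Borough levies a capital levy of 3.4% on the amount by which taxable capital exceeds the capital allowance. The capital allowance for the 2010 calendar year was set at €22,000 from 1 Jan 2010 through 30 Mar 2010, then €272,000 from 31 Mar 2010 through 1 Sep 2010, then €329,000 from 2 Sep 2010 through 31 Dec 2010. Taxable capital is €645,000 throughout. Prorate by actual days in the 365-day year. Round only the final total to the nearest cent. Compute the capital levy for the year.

1 Jan – 30 Mar 2010: 89 days, exemption €22,000 → (€645,000 − €22,000) × 3.4% × 89/365 = €5,164.9260
31 Mar – 1 Sep 2010: 155 days, exemption €272,000 → (€645,000 − €272,000) × 3.4% × 155/365 = €5,385.5068
2 Sep – 31 Dec 2010: 121 days, exemption €329,000 → (€645,000 − €329,000) × 3.4% × 121/365 = €3,561.7096
Total = €14,112.1425

€14,112.14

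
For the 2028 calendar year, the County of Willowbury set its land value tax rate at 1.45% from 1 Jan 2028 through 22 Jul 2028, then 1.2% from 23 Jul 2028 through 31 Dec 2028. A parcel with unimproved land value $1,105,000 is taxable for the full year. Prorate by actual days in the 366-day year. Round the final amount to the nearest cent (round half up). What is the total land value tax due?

$14,799.75

1 Jan – 22 Jul 2028: 204 days at 1.45% → $1,105,000 × 1.45% × 204/366 = $8,930.5738
23 Jul – 31 Dec 2028: 162 days at 1.2% → $1,105,000 × 1.2% × 162/366 = $5,869.1803
Total = $14,799.7541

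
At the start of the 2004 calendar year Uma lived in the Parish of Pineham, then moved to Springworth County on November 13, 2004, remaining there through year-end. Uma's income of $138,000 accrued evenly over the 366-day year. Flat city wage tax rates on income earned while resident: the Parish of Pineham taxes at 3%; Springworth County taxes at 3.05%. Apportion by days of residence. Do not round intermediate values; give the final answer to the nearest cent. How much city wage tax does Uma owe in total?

The Parish of Pineham, January 1 – November 12, 2004: 317 days → $138,000 × 3% × 317/366 = $3,585.7377
Springworth County, November 13 – December 31, 2004: 49 days → $138,000 × 3.05% × 49/366 = $563.5000
Total = $4,149.2377

$4,149.24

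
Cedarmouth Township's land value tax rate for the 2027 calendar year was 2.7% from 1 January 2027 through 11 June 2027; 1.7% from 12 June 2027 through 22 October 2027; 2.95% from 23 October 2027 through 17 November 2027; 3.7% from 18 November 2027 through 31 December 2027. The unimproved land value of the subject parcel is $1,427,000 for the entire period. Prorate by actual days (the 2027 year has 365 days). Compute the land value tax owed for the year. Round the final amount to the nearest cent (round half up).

1 January – 11 June 2027: 162 days at 2.7% → $1,427,000 × 2.7% × 162/365 = $17,100.5425
12 June – 22 October 2027: 133 days at 1.7% → $1,427,000 × 1.7% × 133/365 = $8,839.5808
23 October – 17 November 2027: 26 days at 2.95% → $1,427,000 × 2.95% × 26/365 = $2,998.6548
18 November – 31 December 2027: 44 days at 3.7% → $1,427,000 × 3.7% × 44/365 = $6,364.8110
Total = $35,303.5890

$35,303.59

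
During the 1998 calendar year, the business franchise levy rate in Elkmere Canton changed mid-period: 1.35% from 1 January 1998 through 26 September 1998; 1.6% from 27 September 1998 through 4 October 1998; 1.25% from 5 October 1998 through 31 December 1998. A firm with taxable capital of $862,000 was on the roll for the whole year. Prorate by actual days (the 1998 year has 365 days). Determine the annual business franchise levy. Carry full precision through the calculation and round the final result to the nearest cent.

1 January – 26 September 1998: 269 days at 1.35% → $862,000 × 1.35% × 269/365 = $8,576.3096
27 September – 4 October 1998: 8 days at 1.6% → $862,000 × 1.6% × 8/365 = $302.2904
5 October – 31 December 1998: 88 days at 1.25% → $862,000 × 1.25% × 88/365 = $2,597.8082
Total = $11,476.4082

$11,476.41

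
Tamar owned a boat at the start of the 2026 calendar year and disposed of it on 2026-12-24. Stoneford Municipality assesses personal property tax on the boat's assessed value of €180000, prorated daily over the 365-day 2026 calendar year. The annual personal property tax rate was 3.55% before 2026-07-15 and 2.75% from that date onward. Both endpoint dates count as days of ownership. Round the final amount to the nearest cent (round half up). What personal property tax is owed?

€5624.38

2026-01-01 to 2026-07-14: 195 days at 3.55% → €180000 × 3.55% × 195/365 = €3413.8356
2026-07-15 to 2026-12-24: 163 days at 2.75% → €180000 × 2.75% × 163/365 = €2210.5479
Total = €5624.3836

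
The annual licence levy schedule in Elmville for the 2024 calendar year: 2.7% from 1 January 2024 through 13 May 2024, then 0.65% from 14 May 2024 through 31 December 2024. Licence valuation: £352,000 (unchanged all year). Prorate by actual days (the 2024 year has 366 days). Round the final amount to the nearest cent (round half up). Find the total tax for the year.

1 January – 13 May 2024: 134 days at 2.7% → £352,000 × 2.7% × 134/366 = £3,479.6066
14 May – 31 December 2024: 232 days at 0.65% → £352,000 × 0.65% × 232/366 = £1,450.3169
Total = £4,929.9235

£4,929.92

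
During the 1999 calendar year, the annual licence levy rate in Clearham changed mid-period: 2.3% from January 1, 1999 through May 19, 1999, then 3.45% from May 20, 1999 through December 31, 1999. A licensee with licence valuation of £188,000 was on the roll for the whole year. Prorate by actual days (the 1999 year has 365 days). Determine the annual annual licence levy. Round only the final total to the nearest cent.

January 1 – May 19, 1999: 139 days at 2.3% → £188,000 × 2.3% × 139/365 = £1,646.6740
May 20 – December 31, 1999: 226 days at 3.45% → £188,000 × 3.45% × 226/365 = £4,015.9890
Total = £5,662.6630

£5,662.66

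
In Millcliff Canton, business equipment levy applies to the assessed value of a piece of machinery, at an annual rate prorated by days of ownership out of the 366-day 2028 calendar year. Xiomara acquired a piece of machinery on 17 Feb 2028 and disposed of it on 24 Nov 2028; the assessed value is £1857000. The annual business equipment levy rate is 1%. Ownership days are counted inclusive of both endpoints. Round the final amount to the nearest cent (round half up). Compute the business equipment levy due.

Days held (17 Feb – 24 Nov 2028): 282 out of 366
Tax = £1857000 × 1% × 282/366 = £14308.0328

£14308.03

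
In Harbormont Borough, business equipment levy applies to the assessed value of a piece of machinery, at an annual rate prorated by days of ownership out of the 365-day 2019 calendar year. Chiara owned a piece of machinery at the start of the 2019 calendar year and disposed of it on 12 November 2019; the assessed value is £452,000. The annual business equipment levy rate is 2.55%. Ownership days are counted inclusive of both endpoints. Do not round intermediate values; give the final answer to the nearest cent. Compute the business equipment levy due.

Days held (1 January – 12 November 2019): 316 out of 365
Tax = £452,000 × 2.55% × 316/365 = £9,978.6740

£9,978.67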